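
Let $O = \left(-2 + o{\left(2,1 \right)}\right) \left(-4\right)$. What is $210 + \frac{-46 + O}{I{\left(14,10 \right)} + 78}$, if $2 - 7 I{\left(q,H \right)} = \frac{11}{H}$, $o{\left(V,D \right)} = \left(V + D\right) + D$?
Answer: $\frac{381570}{1823} \approx 209.31$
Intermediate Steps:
$o{\left(V,D \right)} = V + 2 D$ ($o{\left(V,D \right)} = \left(D + V\right) + D = V + 2 D$)
$O = -8$ ($O = \left(-2 + \left(2 + 2 \cdot 1\right)\right) \left(-4\right) = \left(-2 + \left(2 + 2\right)\right) \left(-4\right) = \left(-2 + 4\right) \left(-4\right) = 2 \left(-4\right) = -8$)
$I{\left(q,H \right)} = \frac{2}{7} - \frac{11}{7 H}$ ($I{\left(q,H \right)} = \frac{2}{7} - \frac{11 \frac{1}{H}}{7} = \frac{2}{7} - \frac{11}{7 H}$)
$210 + \frac{-46 + O}{I{\left(14,10 \right)} + 78} = 210 + \frac{-46 - 8}{\frac{-11 + 2 \cdot 10}{7 \cdot 10} + 78} = 210 - \frac{54}{\frac{1}{7} \cdot \frac{1}{10} \left(-11 + 20\right) + 78} = 210 - \frac{54}{\frac{1}{7} \cdot \frac{1}{10} \cdot 9 + 78} = 210 - \frac{54}{\frac{9}{70} + 78} = 210 - \frac{54}{\frac{5469}{70}} = 210 - \frac{1260}{1823} = \frac{381570}{1823}$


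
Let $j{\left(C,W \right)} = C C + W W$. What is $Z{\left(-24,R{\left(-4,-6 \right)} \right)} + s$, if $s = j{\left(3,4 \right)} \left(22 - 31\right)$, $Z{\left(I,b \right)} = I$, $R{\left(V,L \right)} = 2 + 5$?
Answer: $-249$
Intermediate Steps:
$R{\left(V,L \right)} = 7$
$j{\left(C,W \right)} = C^{2} + W^{2}$
$s = -225$ ($s = \left(3^{2} + 4^{2}\right) \left(22 - 31\right) = \left(9 + 16\right) \left(-9\right) = 25 \left(-9\right) = -225$)
$Z{\left(-24,R{\left(-4,-6 \right)} \right)} + s = -24 - 225 = -249$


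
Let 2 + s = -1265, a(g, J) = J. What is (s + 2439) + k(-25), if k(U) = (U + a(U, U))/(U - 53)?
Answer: 45733/39 ≈ 1172.6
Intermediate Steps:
s = -1267 (s = -2 - 1265 = -1267)
k(U) = 2*U/(-53 + U) (k(U) = (U + U)/(U - 53) = (2*U)/(-53 + U) = 2*U/(-53 + U))
(s + 2439) + k(-25) = (-1267 + 2439) + 2*(-25)/(-53 - 25) = 1172 + 2*(-25)/(-78) = 1172 + 2*(-25)*(-1/78) = 1172 + 25/39 = 45733/39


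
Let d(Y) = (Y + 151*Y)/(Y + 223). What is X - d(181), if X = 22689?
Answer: 2284711/101 ≈ 22621.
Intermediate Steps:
d(Y) = 152*Y/(223 + Y) (d(Y) = (152*Y)/(223 + Y) = 152*Y/(223 + Y))
X - d(181) = 22689 - 152*181/(223 + 181) = 22689 - 152*181/404 = 22689 - 1*6878/101 = 22689 - 6878/101 = 2284711/101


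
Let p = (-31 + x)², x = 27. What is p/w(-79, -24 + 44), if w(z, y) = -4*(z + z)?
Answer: 2/79 ≈ 0.025316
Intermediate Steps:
w(z, y) = -8*z
p = 16 (p = (-31 + 27)² = (-4)² = 16)
p/w(-79, -24 + 44) = 16/((-8*(-79))) = 16/632 = 16*(1/632) = 2/79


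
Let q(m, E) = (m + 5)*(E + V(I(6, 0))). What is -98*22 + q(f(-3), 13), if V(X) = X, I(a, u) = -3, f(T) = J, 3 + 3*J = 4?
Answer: -6308/3 ≈ -2102.7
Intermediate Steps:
J = ⅓ (J = -1 + (⅓)*4 = -1 + 4/3 = ⅓ ≈ 0.33333)
f(T) = ⅓
q(m, E) = (-3 + E)*(5 + m) (q(m, E) = (m + 5)*(E - 3) = (5 + m)*(-3 + E) = (-3 + E)*(5 + m))
-98*22 + q(f(-3), 13) = -98*22 + (-15 - 3*⅓ + 5*13 + 13*(⅓)) = -2156 + (-15 - 1 + 65 + 13/3) = -2156 + 160/3 = -6308/3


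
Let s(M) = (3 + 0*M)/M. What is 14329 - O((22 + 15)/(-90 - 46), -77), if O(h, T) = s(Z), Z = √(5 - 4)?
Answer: 14326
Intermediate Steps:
Z = 1 (Z = √1 = 1)
s(M) = 3/M (s(M) = (3 + 0)/M = 3/M)
O(h, T) = 3 (O(h, T) = 3/1 = 3*1 = 3)
14329 - O((22 + 15)/(-90 - 46), -77) = 14329 - 1*3 = 14329 - 3 = 14326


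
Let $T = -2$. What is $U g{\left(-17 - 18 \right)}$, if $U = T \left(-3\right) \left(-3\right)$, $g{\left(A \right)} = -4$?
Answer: $72$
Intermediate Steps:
$U = -18$ ($U = \left(-2\right) \left(-3\right) \left(-3\right) = 6 \left(-3\right) = -18$)
$U g{\left(-17 - 18 \right)} = \left(-18\right) \left(-4\right) = 72$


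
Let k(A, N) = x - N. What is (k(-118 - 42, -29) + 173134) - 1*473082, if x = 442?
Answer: -299477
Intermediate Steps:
k(A, N) = 442 - N
(k(-118 - 42, -29) + 173134) - 1*473082 = ((442 - 1*(-29)) + 173134) - 1*473082 = ((442 + 29) + 173134) - 473082 = (471 + 173134) - 473082 = 173605 - 473082 = -299477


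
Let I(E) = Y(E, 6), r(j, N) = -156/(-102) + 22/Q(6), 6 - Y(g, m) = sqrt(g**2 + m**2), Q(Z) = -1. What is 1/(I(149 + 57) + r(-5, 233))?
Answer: 2091/6106946 - 289*sqrt(10618)/6106946 ≈ -0.0045340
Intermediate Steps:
Y(g, m) = 6 - sqrt(g**2 + m**2)
r(j, N) = -348/17 (r(j, N) = -156/(-102) + 22/(-1) = -156*(-1/102) + 22*(-1) = 26/17 - 22 = -348/17)
I(E) = 6 - sqrt(36 + E**2) (I(E) = 6 - sqrt(E**2 + 6**2) = 6 - sqrt(E**2 + 36) = 6 - sqrt(36 + E**2))
1/(I(149 + 57) + r(-5, 233)) = 1/((6 - sqrt(36 + (149 + 57)**2)) - 348/17) = 1/((6 - sqrt(36 + 206**2)) - 348/17) = 1/((6 - sqrt(36 + 42436)) - 348/17) = 1/((6 - sqrt(42472)) - 348/17) = 1/((6 - 2*sqrt(10618)) - 348/17) = 1/(-246/17 - 2*sqrt(10618))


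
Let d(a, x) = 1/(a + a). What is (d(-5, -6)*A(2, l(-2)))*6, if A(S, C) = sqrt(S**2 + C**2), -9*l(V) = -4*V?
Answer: -2*sqrt(97)/15 ≈ -1.3132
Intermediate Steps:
d(a, x) = 1/(2*a)
l(V) = 4*V/9 (l(V) = -(-4)*V/9 = 4*V/9)
A(S, C) = sqrt(C**2 + S**2)
(d(-5, -6)*A(2, l(-2)))*6 = (((1/2)/(-5))*sqrt(((4/9)*(-2))**2 + 2**2))*6 = (((1/2)*(-1/5))*sqrt((-8/9)**2 + 4))*6 = -sqrt(64/81 + 4)/10*6 = -sqrt(97)/45*6 = -2*sqrt(97)/15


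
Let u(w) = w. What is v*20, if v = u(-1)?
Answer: -20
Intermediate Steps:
v = -1
v*20 = -1*20 = -20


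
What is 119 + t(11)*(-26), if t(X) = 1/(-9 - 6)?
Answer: 1811/15 ≈ 120.73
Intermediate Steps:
t(X) = -1/15 (t(X) = 1/(-15) = -1/15)
119 + t(11)*(-26) = 119 - 1/15*(-26) = 119 + 26/15 = 1811/15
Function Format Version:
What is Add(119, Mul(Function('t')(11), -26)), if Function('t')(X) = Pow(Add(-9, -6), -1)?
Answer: Rational(1811, 15) ≈ 120.73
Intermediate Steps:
Function('t')(X) = Rational(-1, 15) (Function('t')(X) = Pow(-15, -1) = Rational(-1, 15))
Add(119, Mul(Function('t')(11), -26)) = Add(119, Mul(Rational(-1, 15), -26)) = Add(119, Rational(26, 15)) = Rational(1811, 15)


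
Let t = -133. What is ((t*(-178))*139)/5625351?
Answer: 3290686/5625351 ≈ 0.58497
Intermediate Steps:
((t*(-178))*139)/5625351 = (-133*(-178)*139)/5625351 = (23674*139)*(1/5625351) = 3290686*(1/5625351) = 3290686/5625351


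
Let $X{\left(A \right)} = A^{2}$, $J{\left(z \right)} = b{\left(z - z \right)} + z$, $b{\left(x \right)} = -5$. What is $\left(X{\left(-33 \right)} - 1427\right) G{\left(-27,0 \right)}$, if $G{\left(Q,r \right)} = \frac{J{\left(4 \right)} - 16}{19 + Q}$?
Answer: $- \frac{2873}{4} \approx -718.25$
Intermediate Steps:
$J{\left(z \right)} = -5 + z$
$G{\left(Q,r \right)} = - \frac{17}{19 + Q}$ ($G{\left(Q,r \right)} = \frac{\left(-5 + 4\right) - 16}{19 + Q} = \frac{-1 - 16}{19 + Q} = - \frac{17}{19 + Q}$)
$\left(X{\left(-33 \right)} - 1427\right) G{\left(-27,0 \right)} = \left(\left(-33\right)^{2} - 1427\right) \left(- \frac{17}{19 - 27}\right) = \left(1089 - 1427\right) \left(- \frac{17}{-8}\right) = - 338 \left(\left(-17\right) \left(- \frac{1}{8}\right)\right) = \left(-338\right) \frac{17}{8} = - \frac{2873}{4}$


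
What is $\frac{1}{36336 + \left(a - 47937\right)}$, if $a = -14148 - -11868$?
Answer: $- \frac{1}{13881} \approx -7.2041 \cdot 10^{-5}$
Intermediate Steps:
$a = -2280$ ($a = -14148 + 11868 = -2280$)
$\frac{1}{36336 + \left(a - 47937\right)} = \frac{1}{36336 - 50217} = \frac{1}{-13881} = - \frac{1}{13881}$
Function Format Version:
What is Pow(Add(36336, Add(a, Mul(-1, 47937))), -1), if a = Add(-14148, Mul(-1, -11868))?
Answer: Rational(-1, 13881) ≈ -7.2041e-5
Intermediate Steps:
a = -2280 (a = Add(-14148, 11868) = -2280)
Pow(Add(36336, Add(a, Mul(-1, 47937))), -1) = Pow(Add(36336, Add(-2280, Mul(-1, 47937))), -1) = Pow(Add(36336, Add(-2280, -47937)), -1) = Pow(Add(36336, -50217), -1) = Pow(-13881, -1) = Rational(-1, 13881)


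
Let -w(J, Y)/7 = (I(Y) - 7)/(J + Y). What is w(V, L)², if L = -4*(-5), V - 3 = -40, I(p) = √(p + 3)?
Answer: 3528/289 - 686*√23/289 ≈ 0.82374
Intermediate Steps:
I(p) = √(3 + p)
V = -37 (V = 3 - 40 = -37)
L = 20
w(J, Y) = -7*(-7 + √(3 + Y))/(J + Y) (w(J, Y) = -7*(√(3 + Y) - 7)/(J + Y) = -7*(-7 + √(3 + Y))/(J + Y))
w(V, L)² = (7*(7 - √(3 + 20))/(-37 + 20))² = (7*(7 - √23)/(-17))² = (7*(-1/17)*(7 - √23))² = (-49/17 + 7*√23/17)²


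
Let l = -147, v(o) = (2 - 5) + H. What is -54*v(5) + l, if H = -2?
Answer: 123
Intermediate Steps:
v(o) = -5 (v(o) = (2 - 5) - 2 = -3 - 2 = -5)
-54*v(5) + l = -54*(-5) - 147 = 270 - 147 = 123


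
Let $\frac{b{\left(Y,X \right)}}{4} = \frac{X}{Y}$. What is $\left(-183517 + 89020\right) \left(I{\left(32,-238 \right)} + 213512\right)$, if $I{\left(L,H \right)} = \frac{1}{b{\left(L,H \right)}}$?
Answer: $- \frac{2400972594228}{119} \approx -2.0176 \cdot 10^{10}$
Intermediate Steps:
$b{\left(Y,X \right)} = \frac{4 X}{Y}$ ($b{\left(Y,X \right)} = 4 \frac{X}{Y} = \frac{4 X}{Y}$)
$I{\left(L,H \right)} = \frac{L}{4 H}$ ($I{\left(L,H \right)} = \frac{1}{4 H \frac{1}{L}} = \frac{L}{4 H}$)
$\left(-183517 + 89020\right) \left(I{\left(32,-238 \right)} + 213512\right) = \left(-183517 + 89020\right) \left(\frac{1}{4} \cdot 32 \frac{1}{-238} + 213512\right) = - 94497 \left(\frac{1}{4} \cdot 32 \left(- \frac{1}{238}\right) + 213512\right) = - 94497 \left(- \frac{4}{119} + 213512\right) = \left(-94497\right) \frac{25407924}{119} = - \frac{2400972594228}{119}$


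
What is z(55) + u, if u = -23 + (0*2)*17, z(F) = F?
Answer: 32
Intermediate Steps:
u = -23 (u = -23 + 0*17 = -23 + 0 = -23)
z(55) + u = 55 - 23 = 32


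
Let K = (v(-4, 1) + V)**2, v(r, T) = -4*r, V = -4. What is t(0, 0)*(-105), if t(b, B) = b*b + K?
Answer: -15120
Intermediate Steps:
K = 144 (K = (-4*(-4) - 4)**2 = (16 - 4)**2 = 12**2 = 144)
t(b, B) = 144 + b**2 (t(b, B) = b*b + 144 = b**2 + 144 = 144 + b**2)
t(0, 0)*(-105) = (144 + 0**2)*(-105) = (144 + 0)*(-105) = 144*(-105) = -15120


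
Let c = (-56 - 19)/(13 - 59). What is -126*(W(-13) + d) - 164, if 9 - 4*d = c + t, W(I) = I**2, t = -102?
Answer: -2291089/92 ≈ -24903.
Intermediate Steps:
c = 75/46 (c = -75/(-46) = -75*(-1/46) = 75/46 ≈ 1.6304)
d = 5031/184 (d = 9/4 - (75/46 - 102)/4 = 9/4 - 1/4*(-4617/46) = 9/4 + 4617/184 = 5031/184 ≈ 27.342)
-126*(W(-13) + d) - 164 = -126*((-13)**2 + 5031/184) - 164 = -126*(169 + 5031/184) - 164 = -126*36127/184 - 164 = -2276001/92 - 164 = -2291089/92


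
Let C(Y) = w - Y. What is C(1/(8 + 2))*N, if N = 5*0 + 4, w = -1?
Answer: -22/5 ≈ -4.4000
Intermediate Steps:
N = 4 (N = 0 + 4 = 4)
C(Y) = -1 - Y
C(1/(8 + 2))*N = (-1 - 1/(8 + 2))*4 = (-1 - 1/10)*4 = (-1 - 1*⅒)*4 = (-1 - ⅒)*4 = -11/10*4 = -22/5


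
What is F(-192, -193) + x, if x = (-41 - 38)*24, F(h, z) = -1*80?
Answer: -1976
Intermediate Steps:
F(h, z) = -80
x = -1896 (x = -79*24 = -1896)
F(-192, -193) + x = -80 - 1896 = -1976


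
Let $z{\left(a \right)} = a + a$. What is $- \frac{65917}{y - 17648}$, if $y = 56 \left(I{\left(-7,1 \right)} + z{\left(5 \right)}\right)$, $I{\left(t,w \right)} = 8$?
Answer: $\frac{65917}{16640} \approx 3.9614$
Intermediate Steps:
$z{\left(a \right)} = 2 a$
$y = 1008$ ($y = 56 \left(8 + 2 \cdot 5\right) = 56 \left(8 + 10\right) = 56 \cdot 18 = 1008$)
$- \frac{65917}{y - 17648} = - \frac{65917}{1008 - 17648} = - \frac{65917}{-16640} = \left(-65917\right) \left(- \frac{1}{16640}\right) = \frac{65917}{16640}$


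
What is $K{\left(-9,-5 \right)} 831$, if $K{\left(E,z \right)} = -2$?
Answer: $-1662$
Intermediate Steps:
$K{\left(-9,-5 \right)} 831 = \left(-2\right) 831 = -1662$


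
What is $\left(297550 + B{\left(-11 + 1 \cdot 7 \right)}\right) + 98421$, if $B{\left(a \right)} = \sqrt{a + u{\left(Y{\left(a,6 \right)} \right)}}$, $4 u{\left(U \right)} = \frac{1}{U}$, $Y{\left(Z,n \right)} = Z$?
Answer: $395971 + \frac{i \sqrt{65}}{4} \approx 3.9597 \cdot 10^{5} + 2.0156 i$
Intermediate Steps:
$u{\left(U \right)} = \frac{1}{4 U}$
$B{\left(a \right)} = \sqrt{a + \frac{1}{4 a}}$
$\left(297550 + B{\left(-11 + 1 \cdot 7 \right)}\right) + 98421 = \left(297550 + \frac{\sqrt{\frac{1}{-11 + 1 \cdot 7} + 4 \left(-11 + 1 \cdot 7\right)}}{2}\right) + 98421 = \left(297550 + \frac{\sqrt{\frac{1}{-11 + 7} + 4 \left(-11 + 7\right)}}{2}\right) + 98421 = \left(297550 + \frac{\sqrt{\frac{1}{-4} + 4 \left(-4\right)}}{2}\right) + 98421 = \left(297550 + \frac{\sqrt{- \frac{1}{4} - 16}}{2}\right) + 98421 = \left(297550 + \frac{\sqrt{- \frac{65}{4}}}{2}\right) + 98421 = \left(297550 + \frac{\frac{1}{2} i \sqrt{65}}{2}\right) + 98421 = \left(297550 + \frac{i \sqrt{65}}{4}\right) + 98421 = 395971 + \frac{i \sqrt{65}}{4}$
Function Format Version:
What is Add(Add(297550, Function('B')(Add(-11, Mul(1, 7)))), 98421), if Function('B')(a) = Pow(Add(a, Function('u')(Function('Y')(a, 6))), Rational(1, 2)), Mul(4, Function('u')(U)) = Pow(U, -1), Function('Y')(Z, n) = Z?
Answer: Add(395971, Mul(Rational(1, 4), I, Pow(65, Rational(1, 2)))) ≈ Add(3.9597e+5, Mul(2.0156, I))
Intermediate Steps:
Function('u')(U) = Mul(Rational(1, 4), Pow(U, -1))
Function('B')(a) = Pow(Add(a, Mul(Rational(1, 4), Pow(a, -1))), Rational(1, 2))
Add(Add(297550, Function('B')(Add(-11, Mul(1, 7)))), 98421) = Add(Add(297550, Mul(Rational(1, 2), Pow(Add(Pow(Add(-11, Mul(1, 7)), -1), Mul(4, Add(-11, Mul(1, 7)))), Rational(1, 2)))), 98421) = Add(Add(297550, Mul(Rational(1, 2), Pow(Add(Pow(Add(-11, 7), -1), Mul(4, Add(-11, 7))), Rational(1, 2)))), 98421) = Add(Add(297550, Mul(Rational(1, 2), Pow(Add(Pow(-4, -1), Mul(4, -4)), Rational(1, 2)))), 98421) = Add(Add(297550, Mul(Rational(1, 2), Pow(Add(Rational(-1, 4), -16), Rational(1, 2)))), 98421) = Add(Add(297550, Mul(Rational(1, 2), Pow(Rational(-65, 4), Rational(1, 2)))), 98421) = Add(Add(297550, Mul(Rational(1, 2), Mul(Rational(1, 2), I, Pow(65, Rational(1, 2))))), 98421) = Add(Add(297550, Mul(Rational(1, 4), I, Pow(65, Rational(1, 2)))), 98421) = Add(395971, Mul(Rational(1, 4), I, Pow(65, Rational(1, 2))))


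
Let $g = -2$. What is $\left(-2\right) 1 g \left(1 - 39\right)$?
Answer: $-152$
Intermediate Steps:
$\left(-2\right) 1 g \left(1 - 39\right) = \left(-2\right) 1 \left(-2\right) \left(1 - 39\right) = \left(-2\right) \left(-2\right) \left(-38\right) = 4 \left(-38\right) = -152$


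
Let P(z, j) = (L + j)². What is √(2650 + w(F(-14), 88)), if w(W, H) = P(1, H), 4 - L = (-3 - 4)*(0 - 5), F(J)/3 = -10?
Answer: √5899 ≈ 76.805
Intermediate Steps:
F(J) = -30 (F(J) = 3*(-10) = -30)
L = -31 (L = 4 - (-3 - 4)*(0 - 5) = 4 - (-7)*(-5) = 4 - 1*35 = 4 - 35 = -31)
P(z, j) = (-31 + j)²
w(W, H) = (-31 + H)²
√(2650 + w(F(-14), 88)) = √(2650 + (-31 + 88)²) = √(2650 + 57²) = √(2650 + 3249) = √5899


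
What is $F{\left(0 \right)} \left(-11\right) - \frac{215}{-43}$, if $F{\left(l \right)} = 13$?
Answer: $-138$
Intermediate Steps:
$F{\left(0 \right)} \left(-11\right) - \frac{215}{-43} = 13 \left(-11\right) - \frac{215}{-43} = -143 - -5 = -143 + 5 = -138$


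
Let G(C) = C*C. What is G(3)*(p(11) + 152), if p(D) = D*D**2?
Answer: 13347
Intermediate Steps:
p(D) = D**3
G(C) = C**2
G(3)*(p(11) + 152) = 3**2*(11**3 + 152) = 9*(1331 + 152) = 9*1483 = 13347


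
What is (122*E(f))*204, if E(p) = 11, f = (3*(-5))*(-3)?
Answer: 273768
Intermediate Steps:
f = 45 (f = -15*(-3) = 45)
(122*E(f))*204 = (122*11)*204 = 1342*204 = 273768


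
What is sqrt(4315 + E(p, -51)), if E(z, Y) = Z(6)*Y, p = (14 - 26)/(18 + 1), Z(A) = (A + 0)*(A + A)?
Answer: sqrt(643) ≈ 25.357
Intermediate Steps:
Z(A) = 2*A**2 (Z(A) = A*(2*A) = 2*A**2)
p = -12/19 ≈ -0.63158
E(z, Y) = 72*Y (E(z, Y) = (2*6**2)*Y = (2*36)*Y = 72*Y)
sqrt(4315 + E(p, -51)) = sqrt(4315 + 72*(-51)) = sqrt(4315 - 3672) = sqrt(643)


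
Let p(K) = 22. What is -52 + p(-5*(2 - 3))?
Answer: -30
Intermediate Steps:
-52 + p(-5*(2 - 3)) = -52 + 22 = -30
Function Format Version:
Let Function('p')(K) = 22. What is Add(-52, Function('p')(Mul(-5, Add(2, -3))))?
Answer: -30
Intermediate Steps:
Add(-52, Function('p')(Mul(-5, Add(2, -3)))) = Add(-52, 22) = -30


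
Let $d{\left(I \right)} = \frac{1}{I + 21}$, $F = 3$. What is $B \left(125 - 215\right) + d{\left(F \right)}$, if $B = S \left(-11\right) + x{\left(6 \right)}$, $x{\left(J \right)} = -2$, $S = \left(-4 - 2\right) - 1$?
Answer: $- \frac{161999}{24} \approx -6750.0$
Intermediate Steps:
$S = -7$ ($S = -6 - 1 = -7$)
$d{\left(I \right)} = \frac{1}{21 + I}$
$B = 75$ ($B = \left(-7\right) \left(-11\right) - 2 = 77 - 2 = 75$)
$B \left(125 - 215\right) + d{\left(F \right)} = 75 \left(125 - 215\right) + \frac{1}{21 + 3} = 75 \left(125 - 215\right) + \frac{1}{24} = 75 \left(-90\right) + \frac{1}{24} = -6750 + \frac{1}{24} = - \frac{161999}{24}$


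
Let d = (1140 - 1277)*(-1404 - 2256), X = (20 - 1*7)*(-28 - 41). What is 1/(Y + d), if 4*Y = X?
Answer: 4/2004783 ≈ 1.9952e-6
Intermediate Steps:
X = -897 (X = (20 - 7)*(-69) = 13*(-69) = -897)
d = 501420 (d = -137*(-3660) = 501420)
Y = -897/4 (Y = (1/4)*(-897) = -897/4 ≈ -224.25)
1/(Y + d) = 1/(-897/4 + 501420) = 1/(2004783/4) = 4/2004783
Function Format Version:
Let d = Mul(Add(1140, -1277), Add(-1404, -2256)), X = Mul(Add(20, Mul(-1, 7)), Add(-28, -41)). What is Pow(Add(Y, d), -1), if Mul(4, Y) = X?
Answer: Rational(4, 2004783) ≈ 1.9952e-6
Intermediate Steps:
X = -897 (X = Mul(Add(20, -7), -69) = Mul(13, -69) = -897)
d = 501420 (d = Mul(-137, -3660) = 501420)
Y = Rational(-897, 4) (Y = Mul(Rational(1, 4), -897) = Rational(-897, 4) ≈ -224.25)
Pow(Add(Y, d), -1) = Pow(Add(Rational(-897, 4), 501420), -1) = Pow(Rational(2004783, 4), -1) = Rational(4, 2004783)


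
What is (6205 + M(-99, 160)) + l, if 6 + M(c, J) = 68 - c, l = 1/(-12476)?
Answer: 79422215/12476 ≈ 6366.0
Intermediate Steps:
l = -1/12476 ≈ -8.0154e-5
M(c, J) = 62 - c (M(c, J) = -6 + (68 - c) = 62 - c)
(6205 + M(-99, 160)) + l = (6205 + (62 - 1*(-99))) - 1/12476 = (6205 + (62 + 99)) - 1/12476 = (6205 + 161) - 1/12476 = 6366 - 1/12476 = 79422215/12476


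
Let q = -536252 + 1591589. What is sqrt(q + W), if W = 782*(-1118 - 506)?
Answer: I*sqrt(214631) ≈ 463.28*I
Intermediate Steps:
q = 1055337
W = -1269968 (W = 782*(-1624) = -1269968)
sqrt(q + W) = sqrt(1055337 - 1269968) = sqrt(-214631) = I*sqrt(214631)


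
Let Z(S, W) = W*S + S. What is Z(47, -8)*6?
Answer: -1974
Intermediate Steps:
Z(S, W) = S + S*W (Z(S, W) = S*W + S = S + S*W)
Z(47, -8)*6 = (47*(1 - 8))*6 = (47*(-7))*6 = -329*6 = -1974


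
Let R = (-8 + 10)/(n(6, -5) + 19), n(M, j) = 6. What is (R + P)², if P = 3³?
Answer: 458329/625 ≈ 733.33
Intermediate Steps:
P = 27
R = 2/25 (R = (-8 + 10)/(6 + 19) = 2/25 ≈ 0.080000)
(R + P)² = (2/25 + 27)² = (677/25)² = 458329/625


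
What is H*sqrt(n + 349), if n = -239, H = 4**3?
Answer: 64*sqrt(110) ≈ 671.24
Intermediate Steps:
H = 64
H*sqrt(n + 349) = 64*sqrt(-239 + 349) = 64*sqrt(110)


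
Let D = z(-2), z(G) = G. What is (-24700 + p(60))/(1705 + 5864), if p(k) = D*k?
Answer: -24820/7569 ≈ -3.2792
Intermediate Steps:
D = -2
p(k) = -2*k
(-24700 + p(60))/(1705 + 5864) = (-24700 - 2*60)/(1705 + 5864) = (-24700 - 120)/7569 = -24820*1/7569 = -24820/7569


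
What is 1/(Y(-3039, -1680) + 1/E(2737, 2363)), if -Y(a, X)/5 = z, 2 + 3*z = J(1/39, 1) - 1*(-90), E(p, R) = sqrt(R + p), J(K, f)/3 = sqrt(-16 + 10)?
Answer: 510/(-74800 + sqrt(51) - 2550*I*sqrt(6)) ≈ -0.0067716 + 0.00056552*I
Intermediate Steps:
J(K, f) = 3*I*sqrt(6) (J(K, f) = 3*sqrt(-16 + 10) = 3*sqrt(-6) = 3*(I*sqrt(6)) = 3*I*sqrt(6))
z = 88/3 + I*sqrt(6) (z = -2/3 + (3*I*sqrt(6) - 1*(-90))/3 = -2/3 + (3*I*sqrt(6) + 90)/3 = -2/3 + (90 + 3*I*sqrt(6))/3 = -2/3 + (30 + I*sqrt(6)) = 88/3 + I*sqrt(6) ≈ 29.333 + 2.4495*I)
Y(a, X) = -440/3 - 5*I*sqrt(6) (Y(a, X) = -5*(88/3 + I*sqrt(6)) = -440/3 - 5*I*sqrt(6))
1/(Y(-3039, -1680) + 1/E(2737, 2363)) = 1/((-440/3 - 5*I*sqrt(6)) + 1/(sqrt(2363 + 2737))) = 1/((-440/3 - 5*I*sqrt(6)) + 1/(sqrt(5100))) = 1/((-440/3 - 5*I*sqrt(6)) + 1/(10*sqrt(51))) = 1/((-440/3 - 5*I*sqrt(6)) + sqrt(51)/510) = 1/(-440/3 + sqrt(51)/510 - 5*I*sqrt(6))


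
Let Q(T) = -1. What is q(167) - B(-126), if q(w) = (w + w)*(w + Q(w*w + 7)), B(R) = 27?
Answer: 55417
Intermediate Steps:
q(w) = 2*w*(-1 + w) (q(w) = (w + w)*(w - 1) = (2*w)*(-1 + w) = 2*w*(-1 + w))
q(167) - B(-126) = 2*167*(-1 + 167) - 1*27 = 2*167*166 - 27 = 55444 - 27 = 55417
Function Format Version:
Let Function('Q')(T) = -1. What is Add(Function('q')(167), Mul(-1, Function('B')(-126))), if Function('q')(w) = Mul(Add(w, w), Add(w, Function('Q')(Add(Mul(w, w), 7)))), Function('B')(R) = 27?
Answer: 55417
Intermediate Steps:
Function('q')(w) = Mul(2, w, Add(-1, w)) (Function('q')(w) = Mul(Add(w, w), Add(w, -1)) = Mul(Mul(2, w), Add(-1, w)) = Mul(2, w, Add(-1, w)))
Add(Function('q')(167), Mul(-1, Function('B')(-126))) = Add(Mul(2, 167, Add(-1, 167)), Mul(-1, 27)) = Add(Mul(2, 167, 166), -27) = Add(55444, -27) = 55417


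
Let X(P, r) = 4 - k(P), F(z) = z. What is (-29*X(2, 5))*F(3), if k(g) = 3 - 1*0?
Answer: -87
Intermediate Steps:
k(g) = 3 (k(g) = 3 + 0 = 3)
X(P, r) = 1 (X(P, r) = 4 - 1*3 = 4 - 3 = 1)
(-29*X(2, 5))*F(3) = -29*1*3 = -29*3 = -87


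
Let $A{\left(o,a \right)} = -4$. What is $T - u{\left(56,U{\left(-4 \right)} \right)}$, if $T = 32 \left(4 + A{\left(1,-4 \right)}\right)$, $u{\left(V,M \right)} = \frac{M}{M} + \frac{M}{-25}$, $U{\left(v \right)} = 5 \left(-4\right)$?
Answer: $- \frac{9}{5} \approx -1.8$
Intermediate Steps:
$U{\left(v \right)} = -20$
$u{\left(V,M \right)} = 1 - \frac{M}{25}$ ($u{\left(V,M \right)} = 1 + M \left(- \frac{1}{25}\right) = 1 - \frac{M}{25}$)
$T = 0$ ($T = 32 \left(4 - 4\right) = 32 \cdot 0 = 0$)
$T - u{\left(56,U{\left(-4 \right)} \right)} = 0 - \left(1 - - \frac{4}{5}\right) = 0 - \left(1 + \frac{4}{5}\right) = 0 - \frac{9}{5} = - \frac{9}{5}$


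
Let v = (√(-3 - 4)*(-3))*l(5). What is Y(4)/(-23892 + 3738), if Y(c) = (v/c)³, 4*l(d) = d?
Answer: -7875*I*√7/27516928 ≈ -0.00075718*I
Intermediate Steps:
l(d) = d/4
v = -15*I*√7/4 (v = (√(-3 - 4)*(-3))*((¼)*5) = (√(-7)*(-3))*(5/4) = ((I*√7)*(-3))*(5/4) = -3*I*√7*(5/4) = -15*I*√7/4 ≈ -9.9216*I)
Y(c) = 23625*I*√7/(64*c³) (Y(c) = ((-15*I*√7/4)/c)³ = (-15*I*√7/(4*c))³ = 23625*I*√7/(64*c³))
Y(4)/(-23892 + 3738) = ((23625/64)*I*√7/4³)/(-23892 + 3738) = ((23625/64)*I*√7*(1/64))/(-20154) = -7875*I*√7/27516928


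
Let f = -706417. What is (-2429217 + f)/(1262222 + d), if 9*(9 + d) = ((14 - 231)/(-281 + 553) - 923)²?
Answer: -2087880712704/903590219857 ≈ -2.3106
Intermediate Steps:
d = 63132127825/665856 (d = -9 + ((14 - 231)/(-281 + 553) - 923)²/9 = -9 + (-217/272 - 923)²/9 = -9 + (-251273/272)²/9 = -9 + (⅑)*(63138120529/73984) = -9 + 63138120529/665856 = 63132127825/665856 ≈ 94814.)
(-2429217 + f)/(1262222 + d) = (-2429217 - 706417)/(1262222 + 63132127825/665856) = -3135634/903590219857/665856 = -3135634*665856/903590219857 = -2087880712704/903590219857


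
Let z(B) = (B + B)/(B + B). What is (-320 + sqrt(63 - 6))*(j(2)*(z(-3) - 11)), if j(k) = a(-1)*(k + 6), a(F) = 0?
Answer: 0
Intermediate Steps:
z(B) = 1 (z(B) = (2*B)/((2*B)) = (2*B)*(1/(2*B)) = 1)
j(k) = 0 (j(k) = 0*(k + 6) = 0*(6 + k) = 0)
(-320 + sqrt(63 - 6))*(j(2)*(z(-3) - 11)) = (-320 + sqrt(63 - 6))*(0*(1 - 11)) = (-320 + sqrt(57))*(0*(-10)) = (-320 + sqrt(57))*0 = 0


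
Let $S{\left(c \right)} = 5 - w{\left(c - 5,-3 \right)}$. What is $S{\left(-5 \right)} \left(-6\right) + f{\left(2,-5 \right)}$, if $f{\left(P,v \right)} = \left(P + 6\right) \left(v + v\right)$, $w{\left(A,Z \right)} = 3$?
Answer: $-92$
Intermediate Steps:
$f{\left(P,v \right)} = 2 v \left(6 + P\right)$ ($f{\left(P,v \right)} = \left(6 + P\right) 2 v = 2 v \left(6 + P\right)$)
$S{\left(c \right)} = 2$ ($S{\left(c \right)} = 5 - 3 = 2$)
$S{\left(-5 \right)} \left(-6\right) + f{\left(2,-5 \right)} = 2 \left(-6\right) + 2 \left(-5\right) \left(6 + 2\right) = -12 + 2 \left(-5\right) 8 = -12 - 80 = -92$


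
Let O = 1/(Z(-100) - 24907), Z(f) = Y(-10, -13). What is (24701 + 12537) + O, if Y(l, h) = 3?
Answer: 927375151/24904 ≈ 37238.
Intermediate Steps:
Z(f) = 3
O = -1/24904 (O = 1/(3 - 24907) = 1/(-24904) = -1/24904 ≈ -4.0154e-5)
(24701 + 12537) + O = (24701 + 12537) - 1/24904 = 37238 - 1/24904 = 927375151/24904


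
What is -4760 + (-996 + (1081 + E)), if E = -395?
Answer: -5070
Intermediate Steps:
-4760 + (-996 + (1081 + E)) = -4760 + (-996 + (1081 - 395)) = -4760 + (-996 + 686) = -4760 - 310 = -5070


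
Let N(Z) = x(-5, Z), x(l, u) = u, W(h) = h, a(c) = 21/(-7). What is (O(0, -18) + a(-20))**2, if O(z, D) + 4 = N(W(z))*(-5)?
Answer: 49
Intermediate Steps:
a(c) = -3 (a(c) = 21*(-1/7) = -3)
N(Z) = Z
O(z, D) = -4 - 5*z (O(z, D) = -4 + z*(-5) = -4 - 5*z)
(O(0, -18) + a(-20))**2 = ((-4 - 5*0) - 3)**2 = ((-4 + 0) - 3)**2 = (-4 - 3)**2 = (-7)**2 = 49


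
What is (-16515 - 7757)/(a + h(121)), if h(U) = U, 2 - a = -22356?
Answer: -24272/22479 ≈ -1.0798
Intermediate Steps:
a = 22358 (a = 2 - 1*(-22356) = 2 + 22356 = 22358)
(-16515 - 7757)/(a + h(121)) = (-16515 - 7757)/(22358 + 121) = -24272/22479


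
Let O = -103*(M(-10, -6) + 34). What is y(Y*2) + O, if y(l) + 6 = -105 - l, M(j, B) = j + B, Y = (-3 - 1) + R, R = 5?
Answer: -1967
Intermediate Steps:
Y = 1 (Y = (-3 - 1) + 5 = -4 + 5 = 1)
M(j, B) = B + j
O = -1854 (O = -103*((-6 - 10) + 34) = -103*(-16 + 34) = -103*18 = -1854)
y(l) = -111 - l (y(l) = -6 + (-105 - l) = -111 - l)
y(Y*2) + O = (-111 - 2) - 1854 = -113 - 1854 = -1967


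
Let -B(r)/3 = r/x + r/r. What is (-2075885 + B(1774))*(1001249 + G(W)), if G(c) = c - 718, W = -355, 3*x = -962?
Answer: -998669879969520/481 ≈ -2.0762e+12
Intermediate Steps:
x = -962/3 (x = (1/3)*(-962) = -962/3 ≈ -320.67)
B(r) = -3 + 9*r/962 (B(r) = -3*(r/(-962/3) + r/r) = -3*(r*(-3/962) + 1) = -3*(-3*r/962 + 1) = -3*(1 - 3*r/962) = -3 + 9*r/962)
G(c) = -718 + c
(-2075885 + B(1774))*(1001249 + G(W)) = (-2075885 + (-3 + (9/962)*1774))*(1001249 + (-718 - 355)) = (-2075885 + (-3 + 7983/481))*(1001249 - 1073) = (-2075885 + 6540/481)*1000176 = -998494145/481*1000176 = -998669879969520/481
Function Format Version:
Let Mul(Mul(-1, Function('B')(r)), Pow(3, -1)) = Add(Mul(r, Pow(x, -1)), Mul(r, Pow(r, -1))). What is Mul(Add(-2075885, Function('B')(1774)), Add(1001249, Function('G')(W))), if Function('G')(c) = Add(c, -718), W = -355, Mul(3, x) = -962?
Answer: Rational(-998669879969520, 481) ≈ -2.0762e+12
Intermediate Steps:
x = Rational(-962, 3) (x = Mul(Rational(1, 3), -962) = Rational(-962, 3) ≈ -320.67)
Function('B')(r) = Add(-3, Mul(Rational(9, 962), r)) (Function('B')(r) = Mul(-3, Add(Mul(r, Pow(Rational(-962, 3), -1)), Mul(r, Pow(r, -1)))) = Mul(-3, Add(Mul(r, Rational(-3, 962)), 1)) = Mul(-3, Add(Mul(Rational(-3, 962), r), 1)) = Mul(-3, Add(1, Mul(Rational(-3, 962), r))) = Add(-3, Mul(Rational(9, 962), r)))
Function('G')(c) = Add(-718, c)
Mul(Add(-2075885, Function('B')(1774)), Add(1001249, Function('G')(W))) = Mul(Add(-2075885, Add(-3, Mul(Rational(9, 962), 1774))), Add(1001249, Add(-718, -355))) = Mul(Add(-2075885, Add(-3, Rational(7983, 481))), Add(1001249, -1073)) = Mul(Add(-2075885, Rational(6540, 481)), 1000176) = Mul(Rational(-998494145, 481), 1000176) = Rational(-998669879969520, 481)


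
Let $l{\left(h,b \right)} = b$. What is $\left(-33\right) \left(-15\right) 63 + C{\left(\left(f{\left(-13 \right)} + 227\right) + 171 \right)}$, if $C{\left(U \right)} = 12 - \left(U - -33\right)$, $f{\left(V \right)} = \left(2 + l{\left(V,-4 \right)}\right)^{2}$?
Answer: $30762$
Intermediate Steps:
$f{\left(V \right)} = 4$ ($f{\left(V \right)} = \left(2 - 4\right)^{2} = \left(-2\right)^{2} = 4$)
$C{\left(U \right)} = -21 - U$ ($C{\left(U \right)} = 12 - \left(U + 33\right) = 12 - \left(33 + U\right) = -21 - U$)
$\left(-33\right) \left(-15\right) 63 + C{\left(\left(f{\left(-13 \right)} + 227\right) + 171 \right)} = \left(-33\right) \left(-15\right) 63 - 423 = 495 \cdot 63 - 423 = 31185 - 423 = 30762$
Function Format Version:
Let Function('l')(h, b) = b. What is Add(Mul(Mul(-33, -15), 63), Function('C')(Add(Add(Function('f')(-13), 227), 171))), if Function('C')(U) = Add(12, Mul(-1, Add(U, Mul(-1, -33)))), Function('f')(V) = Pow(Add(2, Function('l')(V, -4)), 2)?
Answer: 30762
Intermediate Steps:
Function('f')(V) = 4 (Function('f')(V) = Pow(Add(2, -4), 2) = Pow(-2, 2) = 4)
Function('C')(U) = Add(-21, Mul(-1, U)) (Function('C')(U) = Add(12, Mul(-1, Add(U, 33))) = Add(12, Mul(-1, Add(33, U))) = Add(12, Add(-33, Mul(-1, U))) = Add(-21, Mul(-1, U)))
Add(Mul(Mul(-33, -15), 63), Function('C')(Add(Add(Function('f')(-13), 227), 171))) = Add(Mul(Mul(-33, -15), 63), Add(-21, Mul(-1, Add(Add(4, 227), 171)))) = Add(Mul(495, 63), Add(-21, Mul(-1, Add(231, 171)))) = Add(31185, Add(-21, Mul(-1, 402))) = Add(31185, Add(-21, -402)) = Add(31185, -423) = 30762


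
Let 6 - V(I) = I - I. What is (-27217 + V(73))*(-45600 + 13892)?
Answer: 862806388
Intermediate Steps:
V(I) = 6 (V(I) = 6 - (I - I) = 6 - 1*0 = 6 + 0 = 6)
(-27217 + V(73))*(-45600 + 13892) = (-27217 + 6)*(-45600 + 13892) = -27211*(-31708) = 862806388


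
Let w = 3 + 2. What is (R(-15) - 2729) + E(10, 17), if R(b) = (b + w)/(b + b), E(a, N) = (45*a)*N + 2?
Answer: 14770/3 ≈ 4923.3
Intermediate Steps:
w = 5
E(a, N) = 2 + 45*N*a (E(a, N) = 45*N*a + 2 = 2 + 45*N*a)
R(b) = (5 + b)/(2*b) (R(b) = (b + 5)/(b + b) = (5 + b)/((2*b)) = (5 + b)*(1/(2*b)) = (5 + b)/(2*b))
(R(-15) - 2729) + E(10, 17) = ((½)*(5 - 15)/(-15) - 2729) + (2 + 45*17*10) = ((½)*(-1/15)*(-10) - 2729) + (2 + 7650) = (⅓ - 2729) + 7652 = -8186/3 + 7652 = 14770/3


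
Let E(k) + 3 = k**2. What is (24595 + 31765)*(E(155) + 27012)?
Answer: 2876276240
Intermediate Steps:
E(k) = -3 + k**2
(24595 + 31765)*(E(155) + 27012) = (24595 + 31765)*((-3 + 155**2) + 27012) = 56360*((-3 + 24025) + 27012) = 56360*(24022 + 27012) = 56360*51034 = 2876276240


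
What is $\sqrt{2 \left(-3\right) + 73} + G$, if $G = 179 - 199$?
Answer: $-20 + \sqrt{67} \approx -11.815$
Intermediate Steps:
$G = -20$
$\sqrt{2 \left(-3\right) + 73} + G = \sqrt{2 \left(-3\right) + 73} - 20 = \sqrt{-6 + 73} - 20 = \sqrt{67} - 20 = -20 + \sqrt{67}$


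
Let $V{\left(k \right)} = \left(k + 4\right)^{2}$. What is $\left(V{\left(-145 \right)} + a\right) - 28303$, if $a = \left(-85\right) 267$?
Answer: $-31117$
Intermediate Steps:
$a = -22695$
$V{\left(k \right)} = \left(4 + k\right)^{2}$
$\left(V{\left(-145 \right)} + a\right) - 28303 = \left(\left(4 - 145\right)^{2} - 22695\right) - 28303 = \left(\left(-141\right)^{2} - 22695\right) - 28303 = \left(19881 - 22695\right) - 28303 = -2814 - 28303 = -31117$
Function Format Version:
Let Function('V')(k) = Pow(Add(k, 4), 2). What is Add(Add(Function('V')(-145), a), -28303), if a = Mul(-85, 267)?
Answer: -31117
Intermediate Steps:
a = -22695
Function('V')(k) = Pow(Add(4, k), 2)
Add(Add(Function('V')(-145), a), -28303) = Add(Add(Pow(Add(4, -145), 2), -22695), -28303) = Add(Add(Pow(-141, 2), -22695), -28303) = Add(Add(19881, -22695), -28303) = Add(-2814, -28303) = -31117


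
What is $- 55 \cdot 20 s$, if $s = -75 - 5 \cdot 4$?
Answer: $104500$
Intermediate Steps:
$s = -95$ ($s = -75 - 20 = -95$)
$- 55 \cdot 20 s = - 55 \cdot 20 \left(-95\right) = \left(-55\right) \left(-1900\right) = 104500$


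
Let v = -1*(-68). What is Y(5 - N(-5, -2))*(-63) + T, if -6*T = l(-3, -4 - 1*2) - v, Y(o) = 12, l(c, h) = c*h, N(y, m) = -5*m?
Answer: -2243/3 ≈ -747.67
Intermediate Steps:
v = 68
T = 25/3 (T = -(-3*(-4 - 1*2) - 1*68)/6 = -(-3*(-4 - 2) - 68)/6 = -(-3*(-6) - 68)/6 = -(18 - 68)/6 = -⅙*(-50) = 25/3 ≈ 8.3333)
Y(5 - N(-5, -2))*(-63) + T = 12*(-63) + 25/3 = -756 + 25/3 = -2243/3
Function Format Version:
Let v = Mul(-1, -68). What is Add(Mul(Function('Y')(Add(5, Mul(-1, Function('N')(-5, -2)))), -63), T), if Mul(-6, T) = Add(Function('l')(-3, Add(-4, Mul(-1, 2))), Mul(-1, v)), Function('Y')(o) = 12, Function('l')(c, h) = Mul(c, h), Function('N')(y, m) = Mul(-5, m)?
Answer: Rational(-2243, 3) ≈ -747.67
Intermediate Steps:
v = 68
T = Rational(25, 3) (T = Mul(Rational(-1, 6), Add(Mul(-3, Add(-4, Mul(-1, 2))), Mul(-1, 68))) = Mul(Rational(-1, 6), Add(Mul(-3, Add(-4, -2)), -68)) = Mul(Rational(-1, 6), Add(Mul(-3, -6), -68)) = Mul(Rational(-1, 6), Add(18, -68)) = Mul(Rational(-1, 6), -50) = Rational(25, 3) ≈ 8.3333)
Add(Mul(Function('Y')(Add(5, Mul(-1, Function('N')(-5, -2)))), -63), T) = Add(Mul(12, -63), Rational(25, 3)) = Add(-756, Rational(25, 3)) = Rational(-2243, 3)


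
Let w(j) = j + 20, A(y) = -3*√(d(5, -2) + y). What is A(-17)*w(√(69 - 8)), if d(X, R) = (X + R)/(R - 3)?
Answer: 6*I*√110*(-20 - √61)/5 ≈ -350.01*I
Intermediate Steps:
d(X, R) = (R + X)/(-3 + R)
A(y) = -3*√(-⅗ + y) (A(y) = -3*√((-2 + 5)/(-3 - 2) + y) = -3*√(3/(-5) + y) = -3*√(-⅕*3 + y) = -3*√(-⅗ + y))
w(j) = 20 + j
A(-17)*w(√(69 - 8)) = (-3*√(-15 + 25*(-17))/5)*(20 + √(69 - 8)) = (-3*√(-15 - 425)/5)*(20 + √61) = (-6*I*√110/5)*(20 + √61) = -6*I*√110*(20 + √61)/5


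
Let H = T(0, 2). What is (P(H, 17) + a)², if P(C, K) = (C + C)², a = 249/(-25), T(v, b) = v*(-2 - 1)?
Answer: 62001/625 ≈ 99.202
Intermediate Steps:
T(v, b) = -3*v (T(v, b) = v*(-3) = -3*v)
H = 0 (H = -3*0 = 0)
a = -249/25 (a = 249*(-1/25) = -249/25 ≈ -9.9600)
P(C, K) = 4*C² (P(C, K) = (2*C)² = 4*C²)
(P(H, 17) + a)² = (4*0² - 249/25)² = (4*0 - 249/25)² = (0 - 249/25)² = (-249/25)² = 62001/625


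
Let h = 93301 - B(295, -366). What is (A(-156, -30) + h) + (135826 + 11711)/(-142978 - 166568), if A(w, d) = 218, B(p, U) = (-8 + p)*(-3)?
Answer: 3246089327/34394 ≈ 94380.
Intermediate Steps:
B(p, U) = 24 - 3*p
h = 94162 (h = 93301 - (24 - 3*295) = 93301 - (24 - 885) = 93301 - 1*(-861) = 93301 + 861 = 94162)
(A(-156, -30) + h) + (135826 + 11711)/(-142978 - 166568) = (218 + 94162) + (135826 + 11711)/(-142978 - 166568) = 94380 + 147537/(-309546) = 94380 + 147537*(-1/309546) = 94380 - 16393/34394 = 3246089327/34394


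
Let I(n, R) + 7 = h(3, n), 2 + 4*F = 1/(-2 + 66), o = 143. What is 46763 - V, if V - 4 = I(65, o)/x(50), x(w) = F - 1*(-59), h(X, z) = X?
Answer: 700310567/14977 ≈ 46759.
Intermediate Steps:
F = -127/256 (F = -1/2 + 1/(4*(-2 + 66)) = -1/2 + (1/4)/64 = -1/2 + (1/4)*(1/64) = -1/2 + 1/256 = -127/256 ≈ -0.49609)
x(w) = 14977/256 (x(w) = -127/256 - 1*(-59) = -127/256 + 59 = 14977/256)
I(n, R) = -4 (I(n, R) = -7 + 3 = -4)
V = 58884/14977 (V = 4 - 4/14977/256 = 4 - 4*256/14977 = 4 - 1024/14977 = 58884/14977 ≈ 3.9316)
46763 - V = 46763 - 1*58884/14977 = 46763 - 58884/14977 = 700310567/14977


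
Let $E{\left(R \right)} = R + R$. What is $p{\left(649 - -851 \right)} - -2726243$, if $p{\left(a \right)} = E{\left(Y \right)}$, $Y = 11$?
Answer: $2726265$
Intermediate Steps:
$E{\left(R \right)} = 2 R$
$p{\left(a \right)} = 22$ ($p{\left(a \right)} = 2 \cdot 11 = 22$)
$p{\left(649 - -851 \right)} - -2726243 = 22 - -2726243 = 22 + 2726243 = 2726265$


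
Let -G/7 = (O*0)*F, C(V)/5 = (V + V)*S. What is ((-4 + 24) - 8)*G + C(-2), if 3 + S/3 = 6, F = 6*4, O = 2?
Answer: -180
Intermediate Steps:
F = 24
S = 9 (S = -9 + 3*6 = -9 + 18 = 9)
C(V) = 90*V (C(V) = 5*((V + V)*9) = 5*((2*V)*9) = 5*(18*V) = 90*V)
G = 0 (G = -7*2*0*24 = -0*24 = -7*0 = 0)
((-4 + 24) - 8)*G + C(-2) = ((-4 + 24) - 8)*0 + 90*(-2) = (20 - 8)*0 - 180 = 12*0 - 180 = 0 - 180 = -180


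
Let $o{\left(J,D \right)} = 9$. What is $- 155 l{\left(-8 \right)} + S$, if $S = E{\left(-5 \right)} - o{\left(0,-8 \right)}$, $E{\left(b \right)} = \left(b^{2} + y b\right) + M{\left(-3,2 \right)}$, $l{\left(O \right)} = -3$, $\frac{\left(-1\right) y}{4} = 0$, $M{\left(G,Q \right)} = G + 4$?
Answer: $482$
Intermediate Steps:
$M{\left(G,Q \right)} = 4 + G$
$y = 0$ ($y = \left(-4\right) 0 = 0$)
$E{\left(b \right)} = 1 + b^{2}$ ($E{\left(b \right)} = \left(b^{2} + 0 b\right) + \left(4 - 3\right) = \left(b^{2} + 0\right) + 1 = b^{2} + 1 = 1 + b^{2}$)
$S = 17$ ($S = \left(1 + \left(-5\right)^{2}\right) - 9 = \left(1 + 25\right) - 9 = 26 - 9 = 17$)
$- 155 l{\left(-8 \right)} + S = \left(-155\right) \left(-3\right) + 17 = 465 + 17 = 482$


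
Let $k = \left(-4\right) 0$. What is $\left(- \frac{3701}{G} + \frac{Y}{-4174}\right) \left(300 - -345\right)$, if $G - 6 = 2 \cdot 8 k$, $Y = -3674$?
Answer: $- \frac{1658287475}{4174} \approx -3.9729 \cdot 10^{5}$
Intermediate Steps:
$k = 0$
$G = 6$ ($G = 6 + 2 \cdot 8 \cdot 0 = 6 + 16 \cdot 0 = 6 + 0 = 6$)
$\left(- \frac{3701}{G} + \frac{Y}{-4174}\right) \left(300 - -345\right) = \left(- \frac{3701}{6} - \frac{3674}{-4174}\right) \left(300 - -345\right) = \left(\left(-3701\right) \frac{1}{6} - - \frac{1837}{2087}\right) \left(300 + 345\right) = \left(- \frac{3701}{6} + \frac{1837}{2087}\right) 645 = \left(- \frac{7712965}{12522}\right) 645 = - \frac{1658287475}{4174}$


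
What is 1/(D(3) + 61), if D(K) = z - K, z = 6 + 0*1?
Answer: 1/64 ≈ 0.015625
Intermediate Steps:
z = 6 (z = 6 + 0 = 6)
D(K) = 6 - K
1/(D(3) + 61) = 1/((6 - 1*3) + 61) = 1/((6 - 3) + 61) = 1/(3 + 61) = 1/64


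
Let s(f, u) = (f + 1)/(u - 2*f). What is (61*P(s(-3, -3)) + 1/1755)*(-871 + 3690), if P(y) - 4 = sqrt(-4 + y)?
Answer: 1207154999/1755 + 171959*I*sqrt(42)/3 ≈ 6.8784e+5 + 3.7147e+5*I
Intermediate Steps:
s(f, u) = (1 + f)/(u - 2*f)
P(y) = 4 + sqrt(-4 + y)
(61*P(s(-3, -3)) + 1/1755)*(-871 + 3690) = (61*(4 + sqrt(-4 + (1 - 3)/(-3 - 2*(-3)))) + 1/1755)*(-871 + 3690) = (61*(4 + sqrt(-4 - 2/(-3 + 6))) + 1/1755)*2819 = (61*(4 + sqrt(-4 - 2/3)) + 1/1755)*2819 = (61*(4 + sqrt(-14/3)) + 1/1755)*2819 = (61*(4 + I*sqrt(42)/3) + 1/1755)*2819 = ((244 + 61*I*sqrt(42)/3) + 1/1755)*2819 = (428221/1755 + 61*I*sqrt(42)/3)*2819 = 1207154999/1755 + 171959*I*sqrt(42)/3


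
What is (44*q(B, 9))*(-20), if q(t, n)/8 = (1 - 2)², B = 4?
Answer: -7040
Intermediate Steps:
q(t, n) = 8 (q(t, n) = 8*(1 - 2)² = 8*(-1)² = 8*1 = 8)
(44*q(B, 9))*(-20) = (44*8)*(-20) = 352*(-20) = -7040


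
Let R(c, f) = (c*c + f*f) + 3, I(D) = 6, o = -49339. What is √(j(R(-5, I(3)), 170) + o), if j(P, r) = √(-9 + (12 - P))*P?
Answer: √(-49339 + 64*I*√61) ≈ 1.125 + 222.13*I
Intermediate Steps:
R(c, f) = 3 + c² + f² (R(c, f) = (c² + f²) + 3 = 3 + c² + f²)
j(P, r) = P*√(3 - P) (j(P, r) = √(3 - P)*P = P*√(3 - P))
√(j(R(-5, I(3)), 170) + o) = √((3 + (-5)² + 6²)*√(3 - (3 + (-5)² + 6²)) - 49339) = √((3 + 25 + 36)*√(3 - (3 + 25 + 36)) - 49339) = √(64*√(3 - 1*64) - 49339) = √(64*√(3 - 64) - 49339) = √(64*√(-61) - 49339) = √(64*(I*√61) - 49339) = √(64*I*√61 - 49339) = √(-49339 + 64*I*√61)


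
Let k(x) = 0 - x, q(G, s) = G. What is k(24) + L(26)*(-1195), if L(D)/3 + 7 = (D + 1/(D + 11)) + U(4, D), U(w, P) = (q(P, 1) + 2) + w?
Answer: -6769368/37 ≈ -1.8296e+5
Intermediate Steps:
U(w, P) = 2 + P + w (U(w, P) = (P + 2) + w = (2 + P) + w = 2 + P + w)
k(x) = -x
L(D) = -3 + 3/(11 + D) + 6*D (L(D) = -21 + 3*((D + 1/(D + 11)) + (2 + D + 4)) = -21 + 3*((D + 1/(11 + D)) + (6 + D)) = -21 + 3*(6 + 1/(11 + D) + 2*D) = -21 + (18 + 3/(11 + D) + 6*D) = -3 + 3/(11 + D) + 6*D)
k(24) + L(26)*(-1195) = -1*24 + (3*(-10 + 2*26**2 + 21*26)/(11 + 26))*(-1195) = -24 + (3*(-10 + 2*676 + 546)/37)*(-1195) = -24 + (3*(1/37)*(-10 + 1352 + 546))*(-1195) = -24 + (3*(1/37)*1888)*(-1195) = -24 + (5664/37)*(-1195) = -24 - 6768480/37 = -6769368/37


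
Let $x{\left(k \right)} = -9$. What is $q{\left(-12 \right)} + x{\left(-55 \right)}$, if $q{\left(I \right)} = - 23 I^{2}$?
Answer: $-3321$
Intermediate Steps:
$q{\left(-12 \right)} + x{\left(-55 \right)} = - 23 \left(-12\right)^{2} - 9 = \left(-23\right) 144 - 9 = -3312 - 9 = -3321$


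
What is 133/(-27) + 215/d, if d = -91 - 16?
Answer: -20036/2889 ≈ -6.9353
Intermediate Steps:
d = -107
133/(-27) + 215/d = 133/(-27) + 215/(-107) = 133*(-1/27) + 215*(-1/107) = -133/27 - 215/107 = -20036/2889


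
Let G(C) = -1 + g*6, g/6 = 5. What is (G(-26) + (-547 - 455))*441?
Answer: -362943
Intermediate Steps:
g = 30 (g = 6*5 = 30)
G(C) = 179 (G(C) = -1 + 30*6 = -1 + 180 = 179)
(G(-26) + (-547 - 455))*441 = (179 + (-547 - 455))*441 = (179 - 1002)*441 = -823*441 = -362943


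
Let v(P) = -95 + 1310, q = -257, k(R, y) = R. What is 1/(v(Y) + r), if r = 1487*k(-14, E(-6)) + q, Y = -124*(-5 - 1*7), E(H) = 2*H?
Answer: -1/19860 ≈ -5.0352e-5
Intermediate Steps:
Y = 1488 (Y = -124*(-5 - 7) = -124*(-12) = 1488)
v(P) = 1215
r = -21075 (r = 1487*(-14) - 257 = -20818 - 257 = -21075)
1/(v(Y) + r) = 1/(1215 - 21075) = 1/(-19860) = -1/19860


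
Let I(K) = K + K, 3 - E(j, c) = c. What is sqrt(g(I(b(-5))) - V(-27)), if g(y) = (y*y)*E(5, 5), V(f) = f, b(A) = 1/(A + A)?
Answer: sqrt(673)/5 ≈ 5.1884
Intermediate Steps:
E(j, c) = 3 - c
b(A) = 1/(2*A)
I(K) = 2*K
g(y) = -2*y**2 (g(y) = (y*y)*(3 - 1*5) = y**2*(3 - 5) = y**2*(-2) = -2*y**2)
sqrt(g(I(b(-5))) - V(-27)) = sqrt(-2*(2*((1/2)/(-5)))**2 - 1*(-27)) = sqrt(-2*(2*((1/2)*(-1/5)))**2 + 27) = sqrt(-2*(2*(-1/10))**2 + 27) = sqrt(-2*(-1/5)**2 + 27) = sqrt(-2*1/25 + 27) = sqrt(-2/25 + 27) = sqrt(673/25) = sqrt(673)/5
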